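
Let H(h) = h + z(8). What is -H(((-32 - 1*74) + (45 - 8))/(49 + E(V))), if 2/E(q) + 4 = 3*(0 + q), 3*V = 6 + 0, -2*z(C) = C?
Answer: 269/50 ≈ 5.3800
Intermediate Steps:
z(C) = -C/2
V = 2 (V = (6 + 0)/3 = (⅓)*6 = 2)
E(q) = 2/(-4 + 3*q) (E(q) = 2/(-4 + 3*(0 + q)) = 2/(-4 + 3*q))
H(h) = -4 + h (H(h) = h - ½*8 = h - 4 = -4 + h)
-H(((-32 - 1*74) + (45 - 8))/(49 + E(V))) = -(-4 + ((-32 - 1*74) + (45 - 8))/(49 + 2/(-4 + 3*2))) = -(-4 + ((-32 - 74) + 37)/(49 + 2/(-4 + 6))) = -(-4 + (-106 + 37)/(49 + 2/2)) = -(-4 - 69/(49 + 2*(½))) = -(-4 - 69/(49 + 1)) = -(-4 - 69/50) = -1*(-269/50) = 269/50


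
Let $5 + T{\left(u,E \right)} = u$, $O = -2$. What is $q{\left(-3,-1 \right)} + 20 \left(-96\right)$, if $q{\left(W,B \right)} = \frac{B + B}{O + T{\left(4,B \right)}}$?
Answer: $- \frac{5758}{3} \approx -1919.3$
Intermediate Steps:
$T{\left(u,E \right)} = -5 + u$
$q{\left(W,B \right)} = - \frac{2 B}{3}$ ($q{\left(W,B \right)} = \frac{B + B}{-2 + \left(-5 + 4\right)} = \frac{2 B}{-2 - 1} = \frac{2 B}{-3} = 2 B \left(- \frac{1}{3}\right) = - \frac{2 B}{3}$)
$q{\left(-3,-1 \right)} + 20 \left(-96\right) = \left(- \frac{2}{3}\right) \left(-1\right) + 20 \left(-96\right) = \frac{2}{3} - 1920 = - \frac{5758}{3}$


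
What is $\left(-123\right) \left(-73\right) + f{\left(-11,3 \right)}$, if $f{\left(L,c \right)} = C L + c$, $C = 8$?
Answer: $8894$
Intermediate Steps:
$f{\left(L,c \right)} = c + 8 L$ ($f{\left(L,c \right)} = 8 L + c = c + 8 L$)
$\left(-123\right) \left(-73\right) + f{\left(-11,3 \right)} = \left(-123\right) \left(-73\right) + \left(3 + 8 \left(-11\right)\right) = 8979 + \left(3 - 88\right) = 8979 - 85 = 8894$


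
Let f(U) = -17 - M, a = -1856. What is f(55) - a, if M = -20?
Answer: 1859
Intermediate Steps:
f(U) = 3 (f(U) = -17 - 1*(-20) = -17 + 20 = 3)
f(55) - a = 3 - 1*(-1856) = 3 + 1856 = 1859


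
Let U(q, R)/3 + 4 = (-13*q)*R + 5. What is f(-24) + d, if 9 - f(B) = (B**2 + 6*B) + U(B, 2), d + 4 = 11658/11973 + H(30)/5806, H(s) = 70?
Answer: -26659258903/11585873 ≈ -2301.0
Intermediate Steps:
U(q, R) = 3 - 39*R*q (U(q, R) = -12 + 3*((-13*q)*R + 5) = -12 + 3*(-13*R*q + 5) = -12 + 3*(5 - 13*R*q) = -12 + (15 - 39*R*q) = 3 - 39*R*q)
d = -34922749/11585873 (d = -4 + (11658/11973 + 70/5806) = -4 + (11658*(1/11973) + 70*(1/5806)) = -4 + (3886/3991 + 35/2903) = -4 + 11420743/11585873 = -34922749/11585873 ≈ -3.0143)
f(B) = 6 - B**2 + 72*B (f(B) = 9 - ((B**2 + 6*B) + (3 - 39*2*B)) = 9 - ((B**2 + 6*B) + (3 - 78*B)) = 9 - (3 + B**2 - 72*B) = 9 + (-3 - B**2 + 72*B) = 6 - B**2 + 72*B)
f(-24) + d = (6 - 1*(-24)**2 + 72*(-24)) - 34922749/11585873 = (6 - 1*576 - 1728) - 34922749/11585873 = (6 - 576 - 1728) - 34922749/11585873 = -2298 - 34922749/11585873 = -26659258903/11585873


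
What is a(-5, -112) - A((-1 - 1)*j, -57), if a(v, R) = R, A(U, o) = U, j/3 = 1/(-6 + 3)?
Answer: -114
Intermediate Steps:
j = -1 (j = 3/(-6 + 3) = 3/(-3) = 3*(-1/3) = -1)
a(-5, -112) - A((-1 - 1)*j, -57) = -112 - (-1 - 1)*(-1) = -112 - (-2)*(-1) = -112 - 1*2 = -112 - 2 = -114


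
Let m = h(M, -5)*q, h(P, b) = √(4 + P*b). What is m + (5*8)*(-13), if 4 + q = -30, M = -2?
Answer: -520 - 34*√14 ≈ -647.22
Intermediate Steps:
q = -34 (q = -4 - 30 = -34)
m = -34*√14 (m = √(4 - 2*(-5))*(-34) = √(4 + 10)*(-34) = √14*(-34) = -34*√14 ≈ -127.22)
m + (5*8)*(-13) = -34*√14 + (5*8)*(-13) = -34*√14 + 40*(-13) = -34*√14 - 520 = -520 - 34*√14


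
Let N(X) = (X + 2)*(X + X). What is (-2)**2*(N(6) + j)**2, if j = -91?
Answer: 100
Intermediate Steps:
N(X) = 2*X*(2 + X) (N(X) = (2 + X)*(2*X) = 2*X*(2 + X))
(-2)**2*(N(6) + j)**2 = (-2)**2*(2*6*(2 + 6) - 91)**2 = 4*(2*6*8 - 91)**2 = 4*(96 - 91)**2 = 4*5**2 = 4*25 = 100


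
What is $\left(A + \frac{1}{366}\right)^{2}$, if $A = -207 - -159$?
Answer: $\frac{308599489}{133956} \approx 2303.7$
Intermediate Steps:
$A = -48$ ($A = -207 + 159 = -48$)
$\left(A + \frac{1}{366}\right)^{2} = \left(-48 + \frac{1}{366}\right)^{2} = \left(- \frac{17567}{366}\right)^{2} = \frac{308599489}{133956}$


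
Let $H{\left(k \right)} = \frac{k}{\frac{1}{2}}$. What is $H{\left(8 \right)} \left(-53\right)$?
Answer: $-848$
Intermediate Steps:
$H{\left(k \right)} = 2 k$ ($H{\left(k \right)} = k \frac{1}{\frac{1}{2}} = k 2 = 2 k$)
$H{\left(8 \right)} \left(-53\right) = 2 \cdot 8 \left(-53\right) = 16 \left(-53\right) = -848$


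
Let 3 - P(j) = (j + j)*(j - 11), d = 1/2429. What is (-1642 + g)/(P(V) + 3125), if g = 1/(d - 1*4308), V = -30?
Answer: -17182105531/6990039508 ≈ -2.4581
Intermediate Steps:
d = 1/2429 ≈ 0.00041169
g = -2429/10464131 (g = 1/(1/2429 - 1*4308) = 1/(1/2429 - 4308) = 1/(-10464131/2429) = -2429/10464131 ≈ -0.00023213)
P(j) = 3 - 2*j*(-11 + j) (P(j) = 3 - (j + j)*(j - 11) = 3 - 2*j*(-11 + j))
(-1642 + g)/(P(V) + 3125) = (-1642 - 2429/10464131)/((3 - 2*(-30)**2 + 22*(-30)) + 3125) = -17182105531/(10464131*((3 - 2*900 - 660) + 3125)) = -17182105531/(10464131*((3 - 1800 - 660) + 3125)) = -17182105531/(10464131*(-2457 + 3125)) = -17182105531/10464131/668 = -17182105531/10464131*1/668 = -17182105531/6990039508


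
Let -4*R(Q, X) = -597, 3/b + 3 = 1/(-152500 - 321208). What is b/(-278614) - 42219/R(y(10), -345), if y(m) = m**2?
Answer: -11144276856427662/39396559414625 ≈ -282.87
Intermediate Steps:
b = -1421124/1421125 (b = 3/(-3 + 1/(-152500 - 321208)) = 3/(-3 + 1/(-473708)) = 3/(-3 - 1/473708) = 3/(-1421125/473708) = 3*(-473708/1421125) = -1421124/1421125 ≈ -1.0000)
R(Q, X) = 597/4 (R(Q, X) = -1/4*(-597) = 597/4)
b/(-278614) - 42219/R(y(10), -345) = -1421124/1421125/(-278614) - 42219/597/4 = -1421124/1421125*(-1/278614) - 42219*4/597 = 710562/197972660375 - 56292/199 = -11144276856427662/39396559414625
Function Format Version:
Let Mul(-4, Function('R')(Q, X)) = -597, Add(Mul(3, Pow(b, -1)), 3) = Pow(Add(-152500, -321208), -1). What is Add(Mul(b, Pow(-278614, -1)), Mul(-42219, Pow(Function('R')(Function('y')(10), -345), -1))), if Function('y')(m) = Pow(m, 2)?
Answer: Rational(-11144276856427662, 39396559414625) ≈ -282.87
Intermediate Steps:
b = Rational(-1421124, 1421125) (b = Mul(3, Pow(Add(-3, Pow(Add(-152500, -321208), -1)), -1)) = Mul(3, Pow(Add(-3, Pow(-473708, -1)), -1)) = Mul(3, Pow(Add(-3, Rational(-1, 473708)), -1)) = Mul(3, Pow(Rational(-1421125, 473708), -1)) = Mul(3, Rational(-473708, 1421125)) = Rational(-1421124, 1421125) ≈ -1.0000)
Function('R')(Q, X) = Rational(597, 4) (Function('R')(Q, X) = Mul(Rational(-1, 4), -597) = Rational(597, 4))
Add(Mul(b, Pow(-278614, -1)), Mul(-42219, Pow(Function('R')(Function('y')(10), -345), -1))) = Add(Mul(Rational(-1421124, 1421125), Pow(-278614, -1)), Mul(-42219, Pow(Rational(597, 4), -1))) = Add(Mul(Rational(-1421124, 1421125), Rational(-1, 278614)), Mul(-42219, Rational(4, 597))) = Add(Rational(710562, 197972660375), Rational(-56292, 199)) = Rational(-11144276856427662, 39396559414625)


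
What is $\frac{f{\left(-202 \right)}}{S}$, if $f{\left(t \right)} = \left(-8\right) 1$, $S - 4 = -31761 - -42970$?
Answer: $- \frac{8}{11213} \approx -0.00071346$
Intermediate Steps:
$S = 11213$ ($S = 4 - -11209 = 4 + \left(-31761 + 42970\right) = 4 + 11209 = 11213$)
$f{\left(t \right)} = -8$
$\frac{f{\left(-202 \right)}}{S} = - \frac{8}{11213}$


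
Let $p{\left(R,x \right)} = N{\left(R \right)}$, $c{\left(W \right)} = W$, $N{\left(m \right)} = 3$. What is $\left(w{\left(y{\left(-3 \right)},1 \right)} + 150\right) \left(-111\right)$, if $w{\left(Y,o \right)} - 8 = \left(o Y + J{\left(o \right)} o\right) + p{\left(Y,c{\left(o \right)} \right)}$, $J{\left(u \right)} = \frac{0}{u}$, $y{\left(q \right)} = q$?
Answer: $-17538$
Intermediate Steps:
$p{\left(R,x \right)} = 3$
$J{\left(u \right)} = 0$
$w{\left(Y,o \right)} = 11 + Y o$ ($w{\left(Y,o \right)} = 8 + \left(\left(o Y + 0 o\right) + 3\right) = 8 + \left(\left(Y o + 0\right) + 3\right) = 8 + \left(Y o + 3\right) = 8 + \left(3 + Y o\right) = 11 + Y o$)
$\left(w{\left(y{\left(-3 \right)},1 \right)} + 150\right) \left(-111\right) = \left(\left(11 - 3\right) + 150\right) \left(-111\right) = \left(8 + 150\right) \left(-111\right) = 158 \left(-111\right) = -17538$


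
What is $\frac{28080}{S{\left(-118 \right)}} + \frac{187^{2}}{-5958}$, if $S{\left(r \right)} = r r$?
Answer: $- \frac{79901929}{20739798} \approx -3.8526$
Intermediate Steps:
$S{\left(r \right)} = r^{2}$
$\frac{28080}{S{\left(-118 \right)}} + \frac{187^{2}}{-5958} = \frac{28080}{\left(-118\right)^{2}} + \frac{187^{2}}{-5958} = \frac{28080}{13924} + 34969 \left(- \frac{1}{5958}\right) = 28080 \cdot \frac{1}{13924} - \frac{34969}{5958} = \frac{7020}{3481} - \frac{34969}{5958} = - \frac{79901929}{20739798}$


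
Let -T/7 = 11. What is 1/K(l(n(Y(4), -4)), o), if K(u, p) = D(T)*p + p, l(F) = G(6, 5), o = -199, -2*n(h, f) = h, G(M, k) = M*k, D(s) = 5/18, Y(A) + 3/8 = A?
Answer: -18/4577 ≈ -0.0039327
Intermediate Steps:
T = -77 (T = -7*11 = -77)
Y(A) = -3/8 + A
D(s) = 5/18 (D(s) = 5*(1/18) = 5/18)
n(h, f) = -h/2
l(F) = 30 (l(F) = 6*5 = 30)
K(u, p) = 23*p/18 (K(u, p) = 5*p/18 + p = 23*p/18)
1/K(l(n(Y(4), -4)), o) = 1/((23/18)*(-199)) = 1/(-4577/18) = -18/4577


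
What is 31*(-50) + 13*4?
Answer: -1498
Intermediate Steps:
31*(-50) + 13*4 = -1550 + 52 = -1498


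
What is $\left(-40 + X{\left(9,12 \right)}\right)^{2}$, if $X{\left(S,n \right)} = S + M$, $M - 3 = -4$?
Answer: $1024$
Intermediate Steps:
$M = -1$ ($M = 3 - 4 = -1$)
$X{\left(S,n \right)} = -1 + S$ ($X{\left(S,n \right)} = S - 1 = -1 + S$)
$\left(-40 + X{\left(9,12 \right)}\right)^{2} = \left(-40 + \left(-1 + 9\right)\right)^{2} = \left(-40 + 8\right)^{2} = \left(-32\right)^{2} = 1024$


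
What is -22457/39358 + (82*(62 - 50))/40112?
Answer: -26939591/49335253 ≈ -0.54605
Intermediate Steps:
-22457/39358 + (82*(62 - 50))/40112 = -22457*1/39358 + (82*12)*(1/40112) = -22457/39358 + 984*(1/40112) = -22457/39358 + 123/5014 = -26939591/49335253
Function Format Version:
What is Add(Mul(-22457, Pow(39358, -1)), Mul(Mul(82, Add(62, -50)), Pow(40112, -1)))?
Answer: Rational(-26939591, 49335253) ≈ -0.54605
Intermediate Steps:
Add(Mul(-22457, Pow(39358, -1)), Mul(Mul(82, Add(62, -50)), Pow(40112, -1))) = Add(Mul(-22457, Rational(1, 39358)), Mul(Mul(82, 12), Rational(1, 40112))) = Add(Rational(-22457, 39358), Mul(984, Rational(1, 40112))) = Add(Rational(-22457, 39358), Rational(123, 5014)) = Rational(-26939591, 49335253)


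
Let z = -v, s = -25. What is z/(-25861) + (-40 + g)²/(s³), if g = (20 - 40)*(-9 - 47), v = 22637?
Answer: -1192422691/16163125 ≈ -73.774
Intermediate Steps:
g = 1120 (g = -20*(-56) = 1120)
z = -22637 (z = -1*22637 = -22637)
z/(-25861) + (-40 + g)²/(s³) = -22637/(-25861) + (-40 + 1120)²/((-25)³) = -22637*(-1/25861) + 1080²/(-15625) = 22637/25861 + 1166400*(-1/15625) = 22637/25861 - 46656/625 = -1192422691/16163125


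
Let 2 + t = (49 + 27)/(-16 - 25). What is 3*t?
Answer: -474/41 ≈ -11.561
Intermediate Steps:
t = -158/41 (t = -2 + (49 + 27)/(-16 - 25) = -2 + 76/(-41) = -2 + 76*(-1/41) = -2 - 76/41 = -158/41 ≈ -3.8537)
3*t = 3*(-158/41) = -474/41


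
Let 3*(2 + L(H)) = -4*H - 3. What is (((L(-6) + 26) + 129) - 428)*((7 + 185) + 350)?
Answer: -145256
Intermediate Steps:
L(H) = -3 - 4*H/3 (L(H) = -2 + (-4*H - 3)/3 = -2 + (-3 - 4*H)/3 = -2 + (-1 - 4*H/3) = -3 - 4*H/3)
(((L(-6) + 26) + 129) - 428)*((7 + 185) + 350) = ((((-3 - 4/3*(-6)) + 26) + 129) - 428)*((7 + 185) + 350) = ((((-3 + 8) + 26) + 129) - 428)*(192 + 350) = (((5 + 26) + 129) - 428)*542 = ((31 + 129) - 428)*542 = (160 - 428)*542 = -268*542 = -145256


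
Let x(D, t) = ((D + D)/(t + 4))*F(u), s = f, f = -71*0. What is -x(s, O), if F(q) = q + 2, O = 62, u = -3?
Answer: 0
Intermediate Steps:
f = 0
s = 0
F(q) = 2 + q
x(D, t) = -2*D/(4 + t) (x(D, t) = ((D + D)/(t + 4))*(2 - 3) = ((2*D)/(4 + t))*(-1) = (2*D/(4 + t))*(-1) = -2*D/(4 + t))
-x(s, O) = -(-2)*0/(4 + 62) = -(-2)*0/66 = -1*0 = 0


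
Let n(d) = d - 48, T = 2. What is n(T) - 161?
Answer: -207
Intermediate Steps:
n(d) = -48 + d
n(T) - 161 = (-48 + 2) - 161 = -46 - 161 = -207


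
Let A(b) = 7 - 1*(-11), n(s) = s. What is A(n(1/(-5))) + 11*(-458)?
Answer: -5020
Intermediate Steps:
A(b) = 18 (A(b) = 7 + 11 = 18)
A(n(1/(-5))) + 11*(-458) = 18 + 11*(-458) = 18 - 5038 = -5020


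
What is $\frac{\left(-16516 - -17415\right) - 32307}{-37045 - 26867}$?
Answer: $\frac{3926}{7989} \approx 0.49143$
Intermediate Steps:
$\frac{\left(-16516 - -17415\right) - 32307}{-37045 - 26867} = \frac{\left(-16516 + 17415\right) - 32307}{-63912} = \left(899 - 32307\right) \left(- \frac{1}{63912}\right) = \left(-31408\right) \left(- \frac{1}{63912}\right) = \frac{3926}{7989}$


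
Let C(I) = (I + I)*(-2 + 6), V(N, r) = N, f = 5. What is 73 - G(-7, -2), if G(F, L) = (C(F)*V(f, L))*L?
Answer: -487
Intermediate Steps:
C(I) = 8*I (C(I) = (2*I)*4 = 8*I)
G(F, L) = 40*F*L (G(F, L) = ((8*F)*5)*L = (40*F)*L = 40*F*L)
73 - G(-7, -2) = 73 - 40*(-7)*(-2) = 73 - 1*560 = 73 - 560 = -487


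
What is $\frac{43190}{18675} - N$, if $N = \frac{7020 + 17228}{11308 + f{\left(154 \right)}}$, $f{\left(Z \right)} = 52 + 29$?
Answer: $\frac{1115986}{6076845} \approx 0.18365$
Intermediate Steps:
$f{\left(Z \right)} = 81$
$N = \frac{3464}{1627}$ ($N = \frac{7020 + 17228}{11308 + 81} = \frac{24248}{11389} = 24248 \cdot \frac{1}{11389} = \frac{3464}{1627} \approx 2.1291$)
$\frac{43190}{18675} - N = \frac{43190}{18675} - \frac{3464}{1627} = 43190 \cdot \frac{1}{18675} - \frac{3464}{1627} = \frac{8638}{3735} - \frac{3464}{1627} = \frac{1115986}{6076845}$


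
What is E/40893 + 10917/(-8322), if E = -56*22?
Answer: -152227195/113437182 ≈ -1.3420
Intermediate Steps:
E = -1232
E/40893 + 10917/(-8322) = -1232/40893 + 10917/(-8322) = -1232*1/40893 + 10917*(-1/8322) = -1232/40893 - 3639/2774 = -152227195/113437182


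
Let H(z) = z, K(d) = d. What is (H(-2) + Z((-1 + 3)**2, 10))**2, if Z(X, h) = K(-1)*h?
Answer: 144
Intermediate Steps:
Z(X, h) = -h
(H(-2) + Z((-1 + 3)**2, 10))**2 = (-2 - 1*10)**2 = (-2 - 10)**2 = (-12)**2 = 144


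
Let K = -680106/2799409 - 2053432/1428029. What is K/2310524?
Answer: -3359803556381/4618318387219988582 ≈ -7.2749e-7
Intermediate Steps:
K = -6719607112762/3997637234861 (K = -680106*1/2799409 - 2053432*1/1428029 = -680106/2799409 - 2053432/1428029 = -6719607112762/3997637234861 ≈ -1.6809)
K/2310524 = -6719607112762/3997637234861/2310524 = -6719607112762/3997637234861*1/2310524 = -3359803556381/4618318387219988582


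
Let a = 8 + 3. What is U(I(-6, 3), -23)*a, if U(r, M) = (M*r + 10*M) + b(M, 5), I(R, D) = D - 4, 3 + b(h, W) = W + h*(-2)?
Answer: -1749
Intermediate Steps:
b(h, W) = -3 + W - 2*h (b(h, W) = -3 + (W + h*(-2)) = -3 + (W - 2*h) = -3 + W - 2*h)
I(R, D) = -4 + D
U(r, M) = 2 + 8*M + M*r (U(r, M) = (M*r + 10*M) + (-3 + 5 - 2*M) = (10*M + M*r) + (2 - 2*M) = 2 + 8*M + M*r)
a = 11
U(I(-6, 3), -23)*a = (2 + 8*(-23) - 23*(-4 + 3))*11 = (2 - 184 - 23*(-1))*11 = (2 - 184 + 23)*11 = -159*11 = -1749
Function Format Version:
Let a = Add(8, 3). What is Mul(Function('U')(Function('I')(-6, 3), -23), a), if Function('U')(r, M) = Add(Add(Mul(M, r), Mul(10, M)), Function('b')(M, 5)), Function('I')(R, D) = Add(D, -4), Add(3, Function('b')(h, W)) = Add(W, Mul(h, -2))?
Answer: -1749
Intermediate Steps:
Function('b')(h, W) = Add(-3, W, Mul(-2, h)) (Function('b')(h, W) = Add(-3, Add(W, Mul(h, -2))) = Add(-3, Add(W, Mul(-2, h))) = Add(-3, W, Mul(-2, h)))
Function('I')(R, D) = Add(-4, D)
Function('U')(r, M) = Add(2, Mul(8, M), Mul(M, r)) (Function('U')(r, M) = Add(Add(Mul(M, r), Mul(10, M)), Add(-3, 5, Mul(-2, M))) = Add(Add(Mul(10, M), Mul(M, r)), Add(2, Mul(-2, M))) = Add(2, Mul(8, M), Mul(M, r)))
a = 11
Mul(Function('U')(Function('I')(-6, 3), -23), a) = Mul(Add(2, Mul(8, -23), Mul(-23, Add(-4, 3))), 11) = Mul(Add(2, -184, Mul(-23, -1)), 11) = Mul(Add(2, -184, 23), 11) = Mul(-159, 11) = -1749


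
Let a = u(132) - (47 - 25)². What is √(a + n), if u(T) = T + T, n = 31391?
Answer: √31171 ≈ 176.55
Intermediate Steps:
u(T) = 2*T
a = -220 (a = 2*132 - (47 - 25)² = 264 - 1*22² = 264 - 1*484 = 264 - 484 = -220)
√(a + n) = √(-220 + 31391) = √31171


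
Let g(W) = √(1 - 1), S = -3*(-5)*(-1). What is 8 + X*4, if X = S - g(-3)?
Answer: -52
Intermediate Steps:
S = -15 (S = 15*(-1) = -15)
g(W) = 0 (g(W) = √0 = 0)
X = -15 (X = -15 - 1*0 = -15 + 0 = -15)
8 + X*4 = 8 - 15*4 = 8 - 60 = -52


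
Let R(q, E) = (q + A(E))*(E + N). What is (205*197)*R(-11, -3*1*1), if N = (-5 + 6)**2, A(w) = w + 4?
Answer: 807700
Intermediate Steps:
A(w) = 4 + w
N = 1 (N = 1**2 = 1)
R(q, E) = (1 + E)*(4 + E + q) (R(q, E) = (q + (4 + E))*(E + 1) = (4 + E + q)*(1 + E) = (1 + E)*(4 + E + q))
(205*197)*R(-11, -3*1*1) = (205*197)*(4 - 3*1*1 - 11 + (-3*1*1)*(-11) + (-3*1*1)*(4 - 3*1*1)) = 40385*(4 - 3*1 - 11 - 3*1*(-11) + (-3*1)*(4 - 3*1)) = 40385*(4 - 3 - 11 - 3*(-11) - 3*(4 - 3)) = 40385*(4 - 3 - 11 + 33 - 3*1) = 40385*(4 - 3 - 11 + 33 - 3) = 40385*20 = 807700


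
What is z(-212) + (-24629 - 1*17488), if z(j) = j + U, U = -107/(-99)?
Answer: -4190464/99 ≈ -42328.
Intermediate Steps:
U = 107/99 (U = -107*(-1/99) = 107/99 ≈ 1.0808)
z(j) = 107/99 + j (z(j) = j + 107/99 = 107/99 + j)
z(-212) + (-24629 - 1*17488) = (107/99 - 212) + (-24629 - 1*17488) = -20881/99 + (-24629 - 17488) = -20881/99 - 42117 = -4190464/99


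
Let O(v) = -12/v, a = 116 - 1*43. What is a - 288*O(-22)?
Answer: -925/11 ≈ -84.091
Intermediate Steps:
a = 73 (a = 116 - 43 = 73)
a - 288*O(-22) = 73 - (-3456)/(-22) = 73 - (-3456)*(-1)/22 = 73 - 288*6/11 = 73 - 1728/11 = -925/11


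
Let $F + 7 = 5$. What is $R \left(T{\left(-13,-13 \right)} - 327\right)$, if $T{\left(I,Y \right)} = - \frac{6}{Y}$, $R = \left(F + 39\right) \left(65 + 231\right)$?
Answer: $- \frac{46491240}{13} \approx -3.5762 \cdot 10^{6}$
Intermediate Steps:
$F = -2$ ($F = -7 + 5 = -2$)
$R = 10952$ ($R = \left(-2 + 39\right) \left(65 + 231\right) = 37 \cdot 296 = 10952$)
$R \left(T{\left(-13,-13 \right)} - 327\right) = 10952 \left(- \frac{6}{-13} - 327\right) = 10952 \left(\left(-6\right) \left(- \frac{1}{13}\right) - 327\right) = 10952 \left(\frac{6}{13} - 327\right) = 10952 \left(- \frac{4245}{13}\right) = - \frac{46491240}{13}$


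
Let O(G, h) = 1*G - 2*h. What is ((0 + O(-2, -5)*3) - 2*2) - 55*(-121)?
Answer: 6675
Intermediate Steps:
O(G, h) = G - 2*h
((0 + O(-2, -5)*3) - 2*2) - 55*(-121) = ((0 + (-2 - 2*(-5))*3) - 2*2) - 55*(-121) = ((0 + (-2 + 10)*3) - 4) + 6655 = ((0 + 8*3) - 4) + 6655 = ((0 + 24) - 4) + 6655 = (24 - 4) + 6655 = 20 + 6655 = 6675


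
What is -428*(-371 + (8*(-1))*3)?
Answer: 169060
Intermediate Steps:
-428*(-371 + (8*(-1))*3) = -428*(-371 - 8*3) = -428*(-371 - 24) = -428*(-395) = 169060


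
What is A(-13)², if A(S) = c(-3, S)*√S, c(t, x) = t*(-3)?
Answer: -1053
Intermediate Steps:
c(t, x) = -3*t
A(S) = 9*√S (A(S) = (-3*(-3))*√S = 9*√S)
A(-13)² = (9*√(-13))² = (9*(I*√13))² = (9*I*√13)² = -1053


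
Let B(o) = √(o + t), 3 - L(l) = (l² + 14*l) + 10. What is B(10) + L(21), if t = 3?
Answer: -742 + √13 ≈ -738.39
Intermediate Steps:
L(l) = -7 - l² - 14*l (L(l) = 3 - ((l² + 14*l) + 10) = 3 - (10 + l² + 14*l) = 3 + (-10 - l² - 14*l) = -7 - l² - 14*l)
B(o) = √(3 + o) (B(o) = √(o + 3) = √(3 + o))
B(10) + L(21) = √(3 + 10) + (-7 - 1*21² - 14*21) = √13 + (-7 - 1*441 - 294) = √13 + (-7 - 441 - 294) = √13 - 742 = -742 + √13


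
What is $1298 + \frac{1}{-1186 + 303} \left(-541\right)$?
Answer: $\frac{1146675}{883} \approx 1298.6$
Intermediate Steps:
$1298 + \frac{1}{-1186 + 303} \left(-541\right) = 1298 + \frac{1}{-883} \left(-541\right) = 1298 - - \frac{541}{883} = 1298 + \frac{541}{883} = \frac{1146675}{883}$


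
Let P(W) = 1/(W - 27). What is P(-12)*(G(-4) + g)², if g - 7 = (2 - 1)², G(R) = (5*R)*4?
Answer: -1728/13 ≈ -132.92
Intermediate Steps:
G(R) = 20*R
g = 8 (g = 7 + (2 - 1)² = 7 + 1² = 7 + 1 = 8)
P(W) = 1/(-27 + W)
P(-12)*(G(-4) + g)² = (20*(-4) + 8)²/(-27 - 12) = (-80 + 8)²/(-39) = -1/39*(-72)² = -1/39*5184 = -1728/13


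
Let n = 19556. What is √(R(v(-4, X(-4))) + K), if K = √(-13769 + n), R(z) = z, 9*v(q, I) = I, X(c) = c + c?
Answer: √(-8 + 27*√643)/3 ≈ 8.6708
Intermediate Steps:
X(c) = 2*c
v(q, I) = I/9
K = 3*√643 (K = √(-13769 + 19556) = √5787 = 3*√643 ≈ 76.072)
√(R(v(-4, X(-4))) + K) = √((2*(-4))/9 + 3*√643) = √((⅑)*(-8) + 3*√643) = √(-8/9 + 3*√643)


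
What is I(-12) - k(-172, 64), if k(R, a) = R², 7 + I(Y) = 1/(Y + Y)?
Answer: -710185/24 ≈ -29591.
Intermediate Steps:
I(Y) = -7 + 1/(2*Y) (I(Y) = -7 + 1/(Y + Y) = -7 + 1/(2*Y))
I(-12) - k(-172, 64) = (-7 + (½)/(-12)) - 1*(-172)² = (-7 + (½)*(-1/12)) - 1*29584 = (-7 - 1/24) - 29584 = -169/24 - 29584 = -710185/24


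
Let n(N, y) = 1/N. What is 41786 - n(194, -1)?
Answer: 8106483/194 ≈ 41786.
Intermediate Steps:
41786 - n(194, -1) = 41786 - 1/194 = 8106483/194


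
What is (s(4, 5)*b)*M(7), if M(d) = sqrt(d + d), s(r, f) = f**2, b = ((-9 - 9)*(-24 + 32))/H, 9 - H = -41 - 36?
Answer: -1800*sqrt(14)/43 ≈ -156.63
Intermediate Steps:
H = 86 (H = 9 - (-41 - 36) = 9 - 1*(-77) = 9 + 77 = 86)
b = -72/43 (b = ((-9 - 9)*(-24 + 32))/86 = -18*8*(1/86) = -144*1/86 = -72/43 ≈ -1.6744)
M(d) = sqrt(2)*sqrt(d) (M(d) = sqrt(2*d) = sqrt(2)*sqrt(d))
(s(4, 5)*b)*M(7) = (5**2*(-72/43))*(sqrt(2)*sqrt(7)) = (25*(-72/43))*sqrt(14) = -1800*sqrt(14)/43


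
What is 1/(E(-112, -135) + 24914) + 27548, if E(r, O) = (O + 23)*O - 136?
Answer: 1099110105/39898 ≈ 27548.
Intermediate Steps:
E(r, O) = -136 + O*(23 + O) (E(r, O) = (23 + O)*O - 136 = O*(23 + O) - 136 = -136 + O*(23 + O))
1/(E(-112, -135) + 24914) + 27548 = 1/((-136 + (-135)**2 + 23*(-135)) + 24914) + 27548 = 1/((-136 + 18225 - 3105) + 24914) + 27548 = 1/(14984 + 24914) + 27548 = 1/39898 + 27548 = 1099110105/39898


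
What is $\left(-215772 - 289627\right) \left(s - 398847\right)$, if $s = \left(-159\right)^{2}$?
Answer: $188799882834$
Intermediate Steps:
$s = 25281$
$\left(-215772 - 289627\right) \left(s - 398847\right) = \left(-215772 - 289627\right) \left(25281 - 398847\right) = \left(-505399\right) \left(-373566\right) = 188799882834$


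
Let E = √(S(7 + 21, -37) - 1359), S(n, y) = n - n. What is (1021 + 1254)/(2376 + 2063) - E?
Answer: 2275/4439 - 3*I*√151 ≈ 0.5125 - 36.865*I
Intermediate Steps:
S(n, y) = 0
E = 3*I*√151 (E = √(0 - 1359) = √(-1359) = 3*I*√151 ≈ 36.865*I)
(1021 + 1254)/(2376 + 2063) - E = (1021 + 1254)/(2376 + 2063) - 3*I*√151 = 2275/4439 - 3*I*√151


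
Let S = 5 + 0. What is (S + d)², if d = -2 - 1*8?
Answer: 25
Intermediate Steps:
d = -10 (d = -2 - 8 = -10)
S = 5
(S + d)² = (5 - 10)² = (-5)² = 25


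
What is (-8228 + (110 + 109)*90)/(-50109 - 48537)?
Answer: -5741/49323 ≈ -0.11640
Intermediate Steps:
(-8228 + (110 + 109)*90)/(-50109 - 48537) = (-8228 + 219*90)/(-98646) = (-8228 + 19710)*(-1/98646) = 11482*(-1/98646) = -5741/49323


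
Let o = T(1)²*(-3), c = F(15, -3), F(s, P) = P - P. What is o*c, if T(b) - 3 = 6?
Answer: 0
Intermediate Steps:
F(s, P) = 0
T(b) = 9 (T(b) = 3 + 6 = 9)
c = 0
o = -243 (o = 9²*(-3) = 81*(-3) = -243)
o*c = -243*0 = 0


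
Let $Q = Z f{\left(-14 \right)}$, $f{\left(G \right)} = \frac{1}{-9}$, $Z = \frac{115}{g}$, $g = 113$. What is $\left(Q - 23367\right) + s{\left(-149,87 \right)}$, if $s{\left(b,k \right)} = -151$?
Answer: $- \frac{23917921}{1017} \approx -23518.0$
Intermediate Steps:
$Z = \frac{115}{113} \approx 1.0177$
$f{\left(G \right)} = - \frac{1}{9}$
$Q = - \frac{115}{1017}$ ($Q = \frac{115}{113} \left(- \frac{1}{9}\right) = - \frac{115}{1017} \approx -0.11308$)
$\left(Q - 23367\right) + s{\left(-149,87 \right)} = \left(- \frac{115}{1017} - 23367\right) - 151 = - \frac{23764354}{1017} - 151 = - \frac{23917921}{1017}$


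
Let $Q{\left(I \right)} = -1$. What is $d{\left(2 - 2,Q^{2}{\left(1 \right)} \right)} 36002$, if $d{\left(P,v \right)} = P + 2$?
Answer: $72004$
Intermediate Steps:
$d{\left(P,v \right)} = 2 + P$
$d{\left(2 - 2,Q^{2}{\left(1 \right)} \right)} 36002 = \left(2 + \left(2 - 2\right)\right) 36002 = \left(2 + 0\right) 36002 = 2 \cdot 36002 = 72004$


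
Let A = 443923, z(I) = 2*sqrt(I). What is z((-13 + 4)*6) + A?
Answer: 443923 + 6*I*sqrt(6) ≈ 4.4392e+5 + 14.697*I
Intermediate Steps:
z((-13 + 4)*6) + A = 2*sqrt((-13 + 4)*6) + 443923 = 2*sqrt(-9*6) + 443923 = 2*sqrt(-54) + 443923 = 2*(3*I*sqrt(6)) + 443923 = 6*I*sqrt(6) + 443923 = 443923 + 6*I*sqrt(6)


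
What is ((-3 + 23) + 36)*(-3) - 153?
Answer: -321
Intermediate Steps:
((-3 + 23) + 36)*(-3) - 153 = (20 + 36)*(-3) - 153 = 56*(-3) - 153 = -168 - 153 = -321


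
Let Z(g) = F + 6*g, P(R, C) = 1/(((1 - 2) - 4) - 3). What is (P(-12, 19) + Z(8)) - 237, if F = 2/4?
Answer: -1509/8 ≈ -188.63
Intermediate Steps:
F = 1/2 (F = 2*(1/4) = 1/2 ≈ 0.50000)
P(R, C) = -1/8 (P(R, C) = 1/((-1 - 4) - 3) = 1/(-5 - 3) = 1/(-8) = -1/8)
Z(g) = 1/2 + 6*g
(P(-12, 19) + Z(8)) - 237 = (-1/8 + (1/2 + 6*8)) - 237 = (-1/8 + (1/2 + 48)) - 237 = (-1/8 + 97/2) - 237 = 387/8 - 237 = -1509/8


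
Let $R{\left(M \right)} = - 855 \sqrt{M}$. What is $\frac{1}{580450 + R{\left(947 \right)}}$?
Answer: $\frac{1222}{707852467} + \frac{9 \sqrt{947}}{3539262335} \approx 1.8046 \cdot 10^{-6}$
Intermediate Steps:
$\frac{1}{580450 + R{\left(947 \right)}} = \frac{1}{580450 - 855 \sqrt{947}}$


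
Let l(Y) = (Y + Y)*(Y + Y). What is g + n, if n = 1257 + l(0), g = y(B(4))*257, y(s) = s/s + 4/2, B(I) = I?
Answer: 2028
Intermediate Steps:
l(Y) = 4*Y² (l(Y) = (2*Y)*(2*Y) = 4*Y²)
y(s) = 3 (y(s) = 1 + 4*(½) = 1 + 2 = 3)
g = 771 (g = 3*257 = 771)
n = 1257 (n = 1257 + 4*0² = 1257 + 4*0 = 1257 + 0 = 1257)
g + n = 771 + 1257 = 2028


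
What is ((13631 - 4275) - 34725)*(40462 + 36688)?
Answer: -1957218350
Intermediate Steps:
((13631 - 4275) - 34725)*(40462 + 36688) = (9356 - 34725)*77150 = -25369*77150 = -1957218350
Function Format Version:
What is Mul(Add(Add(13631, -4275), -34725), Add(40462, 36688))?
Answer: -1957218350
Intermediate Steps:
Mul(Add(Add(13631, -4275), -34725), Add(40462, 36688)) = Mul(Add(9356, -34725), 77150) = Mul(-25369, 77150) = -1957218350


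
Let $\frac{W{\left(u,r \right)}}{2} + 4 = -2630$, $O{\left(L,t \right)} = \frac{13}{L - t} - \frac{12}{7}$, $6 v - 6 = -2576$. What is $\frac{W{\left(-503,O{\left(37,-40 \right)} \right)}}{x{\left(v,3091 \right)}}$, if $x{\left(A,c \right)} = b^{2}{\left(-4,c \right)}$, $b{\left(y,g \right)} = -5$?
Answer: $- \frac{5268}{25} \approx -210.72$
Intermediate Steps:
$v = - \frac{1285}{3}$ ($v = 1 + \frac{1}{6} \left(-2576\right) = 1 - \frac{1288}{3} = - \frac{1285}{3} \approx -428.33$)
$O{\left(L,t \right)} = - \frac{12}{7} + \frac{13}{L - t}$ ($O{\left(L,t \right)} = \frac{13}{L - t} - \frac{12}{7} = - \frac{12}{7} + \frac{13}{L - t}$)
$W{\left(u,r \right)} = -5268$ ($W{\left(u,r \right)} = -8 + 2 \left(-2630\right) = -8 - 5260 = -5268$)
$x{\left(A,c \right)} = 25$ ($x{\left(A,c \right)} = \left(-5\right)^{2} = 25$)
$\frac{W{\left(-503,O{\left(37,-40 \right)} \right)}}{x{\left(v,3091 \right)}} = - \frac{5268}{25}$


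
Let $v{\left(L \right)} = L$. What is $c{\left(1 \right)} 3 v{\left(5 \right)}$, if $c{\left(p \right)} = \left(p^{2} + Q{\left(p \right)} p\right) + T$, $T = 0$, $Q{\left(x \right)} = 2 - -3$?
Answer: $90$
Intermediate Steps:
$Q{\left(x \right)} = 5$ ($Q{\left(x \right)} = 2 + 3 = 5$)
$c{\left(p \right)} = p^{2} + 5 p$ ($c{\left(p \right)} = \left(p^{2} + 5 p\right) + 0 = p^{2} + 5 p$)
$c{\left(1 \right)} 3 v{\left(5 \right)} = 1 \left(5 + 1\right) 3 \cdot 5 = 1 \cdot 6 \cdot 3 \cdot 5 = 6 \cdot 3 \cdot 5 = 18 \cdot 5 = 90$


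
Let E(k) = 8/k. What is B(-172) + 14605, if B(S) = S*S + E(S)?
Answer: 1900125/43 ≈ 44189.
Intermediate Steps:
B(S) = S**2 + 8/S (B(S) = S*S + 8/S = S**2 + 8/S)
B(-172) + 14605 = (8 + (-172)**3)/(-172) + 14605 = -(8 - 5088448)/172 + 14605 = -1/172*(-5088440) + 14605 = 1272110/43 + 14605 = 1900125/43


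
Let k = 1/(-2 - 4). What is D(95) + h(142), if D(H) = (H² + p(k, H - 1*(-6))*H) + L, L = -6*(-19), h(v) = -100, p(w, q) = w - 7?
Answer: 50149/6 ≈ 8358.2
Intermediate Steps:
k = -⅙ (k = 1/(-6) = -⅙ ≈ -0.16667)
p(w, q) = -7 + w
L = 114
D(H) = 114 + H² - 43*H/6 (D(H) = (H² + (-7 - ⅙)*H) + 114 = (H² - 43*H/6) + 114 = 114 + H² - 43*H/6)
D(95) + h(142) = (114 + 95² - 43/6*95) - 100 = (114 + 9025 - 4085/6) - 100 = 50749/6 - 100 = 50149/6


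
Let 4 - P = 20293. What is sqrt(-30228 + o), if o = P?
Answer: 3*I*sqrt(5613) ≈ 224.76*I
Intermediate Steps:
P = -20289 (P = 4 - 1*20293 = 4 - 20293 = -20289)
o = -20289
sqrt(-30228 + o) = sqrt(-30228 - 20289) = sqrt(-50517) = 3*I*sqrt(5613)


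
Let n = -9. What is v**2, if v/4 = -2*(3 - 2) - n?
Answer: 784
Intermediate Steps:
v = 28 (v = 4*(-2*(3 - 2) - 1*(-9)) = 4*(-2*1 + 9) = 4*(-2 + 9) = 4*7 = 28)
v**2 = 28**2 = 784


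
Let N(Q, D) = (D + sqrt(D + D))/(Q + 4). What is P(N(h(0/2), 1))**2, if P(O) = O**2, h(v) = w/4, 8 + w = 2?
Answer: 272/625 + 192*sqrt(2)/625 ≈ 0.86965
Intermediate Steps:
w = -6 (w = -8 + 2 = -6)
h(v) = -3/2 (h(v) = -6/4 = -6*1/4 = -3/2)
N(Q, D) = (D + sqrt(2)*sqrt(D))/(4 + Q) (N(Q, D) = (D + sqrt(2*D))/(4 + Q) = (D + sqrt(2)*sqrt(D))/(4 + Q))
P(N(h(0/2), 1))**2 = (((1 + sqrt(2)*sqrt(1))/(4 - 3/2))**2)**2 = (((1 + sqrt(2)*1)/(5/2))**2)**2 = ((2*(1 + sqrt(2))/5)**2)**2 = ((2/5 + 2*sqrt(2)/5)**2)**2 = (2/5 + 2*sqrt(2)/5)**4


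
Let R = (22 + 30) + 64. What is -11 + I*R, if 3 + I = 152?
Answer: 17273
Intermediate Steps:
I = 149 (I = -3 + 152 = 149)
R = 116 (R = 52 + 64 = 116)
-11 + I*R = -11 + 149*116 = -11 + 17284 = 17273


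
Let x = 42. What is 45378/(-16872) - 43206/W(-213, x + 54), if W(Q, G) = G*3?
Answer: -5153059/33744 ≈ -152.71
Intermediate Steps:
W(Q, G) = 3*G
45378/(-16872) - 43206/W(-213, x + 54) = 45378/(-16872) - 43206*1/(3*(42 + 54)) = 45378*(-1/16872) - 43206/(3*96) = -7563/2812 - 43206/288 = -7563/2812 - 43206*1/288 = -7563/2812 - 7201/48 = -5153059/33744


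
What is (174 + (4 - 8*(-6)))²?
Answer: 51076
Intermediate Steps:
(174 + (4 - 8*(-6)))² = (174 + (4 + 48))² = (174 + 52)² = 226² = 51076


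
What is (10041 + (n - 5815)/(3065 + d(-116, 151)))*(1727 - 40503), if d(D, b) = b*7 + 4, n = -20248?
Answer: -802723360964/2063 ≈ -3.8910e+8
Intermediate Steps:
d(D, b) = 4 + 7*b (d(D, b) = 7*b + 4 = 4 + 7*b)
(10041 + (n - 5815)/(3065 + d(-116, 151)))*(1727 - 40503) = (10041 + (-20248 - 5815)/(3065 + (4 + 7*151)))*(1727 - 40503) = (10041 - 26063/(3065 + (4 + 1057)))*(-38776) = (10041 - 26063/(3065 + 1061))*(-38776) = (10041 - 26063/4126)*(-38776) = (41403103/4126)*(-38776) = -802723360964/2063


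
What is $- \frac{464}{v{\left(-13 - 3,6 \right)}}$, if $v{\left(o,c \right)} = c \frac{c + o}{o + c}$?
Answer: $- \frac{232}{3} \approx -77.333$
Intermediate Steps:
$v{\left(o,c \right)} = c$ ($v{\left(o,c \right)} = c \frac{c + o}{c + o} = c 1 = c$)
$- \frac{464}{v{\left(-13 - 3,6 \right)}} = - \frac{464}{6} = \left(-464\right) \frac{1}{6} = - \frac{232}{3}$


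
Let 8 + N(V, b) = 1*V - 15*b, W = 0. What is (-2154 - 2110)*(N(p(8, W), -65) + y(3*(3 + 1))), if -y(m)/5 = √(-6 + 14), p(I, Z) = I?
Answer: -4157400 + 42640*√2 ≈ -4.0971e+6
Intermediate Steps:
y(m) = -10*√2 (y(m) = -5*√(-6 + 14) = -10*√2)
N(V, b) = -8 + V - 15*b (N(V, b) = -8 + (1*V - 15*b) = -8 + (V - 15*b) = -8 + V - 15*b)
(-2154 - 2110)*(N(p(8, W), -65) + y(3*(3 + 1))) = (-2154 - 2110)*((-8 + 8 - 15*(-65)) - 10*√2) = -4264*((-8 + 8 + 975) - 10*√2) = -4264*(975 - 10*√2) = -4157400 + 42640*√2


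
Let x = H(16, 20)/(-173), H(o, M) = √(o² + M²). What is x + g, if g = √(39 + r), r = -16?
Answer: √23 - 4*√41/173 ≈ 4.6478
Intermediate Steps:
H(o, M) = √(M² + o²)
g = √23 (g = √(39 - 16) = √23 ≈ 4.7958)
x = -4*√41/173 (x = √(20² + 16²)/(-173) = √(400 + 256)*(-1/173) = √656*(-1/173) = (4*√41)*(-1/173) = -4*√41/173 ≈ -0.14805)
x + g = -4*√41/173 + √23 = √23 - 4*√41/173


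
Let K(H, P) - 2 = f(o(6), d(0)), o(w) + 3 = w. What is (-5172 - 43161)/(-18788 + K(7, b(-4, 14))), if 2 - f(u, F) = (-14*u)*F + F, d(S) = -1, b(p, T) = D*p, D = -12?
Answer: 16111/6275 ≈ 2.5675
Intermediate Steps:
b(p, T) = -12*p
o(w) = -3 + w
f(u, F) = 2 - F + 14*F*u (f(u, F) = 2 - ((-14*u)*F + F) = 2 - (-14*F*u + F) = 2 - (F - 14*F*u) = 2 + (-F + 14*F*u) = 2 - F + 14*F*u)
K(H, P) = -37 (K(H, P) = 2 + (2 - 1*(-1) + 14*(-1)*(-3 + 6)) = 2 + (2 + 1 + 14*(-1)*3) = 2 + (2 + 1 - 42) = 2 - 39 = -37)
(-5172 - 43161)/(-18788 + K(7, b(-4, 14))) = (-5172 - 43161)/(-18788 - 37) = -48333/(-18825) = -48333*(-1/18825) = 16111/6275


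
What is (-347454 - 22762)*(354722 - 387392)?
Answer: 12094956720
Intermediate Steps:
(-347454 - 22762)*(354722 - 387392) = -370216*(-32670) = 12094956720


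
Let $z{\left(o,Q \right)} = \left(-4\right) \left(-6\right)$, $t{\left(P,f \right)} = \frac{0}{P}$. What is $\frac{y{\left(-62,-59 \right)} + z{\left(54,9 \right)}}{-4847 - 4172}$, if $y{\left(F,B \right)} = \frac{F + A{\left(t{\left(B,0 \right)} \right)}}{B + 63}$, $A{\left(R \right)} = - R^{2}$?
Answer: $- \frac{17}{18038} \approx -0.00094245$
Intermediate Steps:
$t{\left(P,f \right)} = 0$
$z{\left(o,Q \right)} = 24$
$y{\left(F,B \right)} = \frac{F}{63 + B}$ ($y{\left(F,B \right)} = \frac{F - 0^{2}}{B + 63} = \frac{F - 0}{63 + B} = \frac{F + 0}{63 + B} = \frac{F}{63 + B}$)
$\frac{y{\left(-62,-59 \right)} + z{\left(54,9 \right)}}{-4847 - 4172} = \frac{- \frac{62}{63 - 59} + 24}{-4847 - 4172} = \frac{- \frac{62}{4} + 24}{-9019} = \left(\left(-62\right) \frac{1}{4} + 24\right) \left(- \frac{1}{9019}\right) = \left(- \frac{31}{2} + 24\right) \left(- \frac{1}{9019}\right) = \frac{17}{2} \left(- \frac{1}{9019}\right) = - \frac{17}{18038}$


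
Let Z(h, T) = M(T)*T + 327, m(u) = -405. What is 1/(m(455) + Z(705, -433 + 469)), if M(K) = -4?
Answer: -1/222 ≈ -0.0045045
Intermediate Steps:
Z(h, T) = 327 - 4*T (Z(h, T) = -4*T + 327 = 327 - 4*T)
1/(m(455) + Z(705, -433 + 469)) = 1/(-405 + (327 - 4*(-433 + 469))) = 1/(-405 + (327 - 4*36)) = 1/(-405 + (327 - 144)) = 1/(-405 + 183) = 1/(-222) = -1/222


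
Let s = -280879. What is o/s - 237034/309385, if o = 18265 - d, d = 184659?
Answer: -15098065196/86899749415 ≈ -0.17374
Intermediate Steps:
o = -166394 (o = 18265 - 1*184659 = 18265 - 184659 = -166394)
o/s - 237034/309385 = -166394/(-280879) - 237034/309385 = -166394*(-1/280879) - 237034*1/309385 = 166394/280879 - 237034/309385 = -15098065196/86899749415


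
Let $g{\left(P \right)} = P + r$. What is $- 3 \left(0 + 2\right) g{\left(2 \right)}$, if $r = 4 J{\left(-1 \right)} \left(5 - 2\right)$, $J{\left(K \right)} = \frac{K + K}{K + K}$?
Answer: $-84$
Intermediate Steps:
$J{\left(K \right)} = 1$ ($J{\left(K \right)} = \frac{2 K}{2 K} = 2 K \frac{1}{2 K} = 1$)
$r = 12$ ($r = 4 \cdot 1 \left(5 - 2\right) = 4 \cdot 3 = 12$)
$g{\left(P \right)} = 12 + P$ ($g{\left(P \right)} = P + 12 = 12 + P$)
$- 3 \left(0 + 2\right) g{\left(2 \right)} = - 3 \left(0 + 2\right) \left(12 + 2\right) = \left(-3\right) 2 \cdot 14 = \left(-6\right) 14 = -84$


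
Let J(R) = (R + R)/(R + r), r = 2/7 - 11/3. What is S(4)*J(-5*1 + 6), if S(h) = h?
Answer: -84/25 ≈ -3.3600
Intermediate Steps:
r = -71/21 (r = 2*(⅐) - 11*⅓ = 2/7 - 11/3 = -71/21 ≈ -3.3810)
J(R) = 2*R/(-71/21 + R) (J(R) = (R + R)/(R - 71/21) = (2*R)/(-71/21 + R) = 2*R/(-71/21 + R))
S(4)*J(-5*1 + 6) = 4*(42*(-5*1 + 6)/(-71 + 21*(-5*1 + 6))) = 4*(42*(-5 + 6)/(-71 + 21*(-5 + 6))) = 4*(42*1/(-71 + 21*1)) = 4*(42*1/(-71 + 21)) = 4*(42*1/(-50)) = 4*(42*1*(-1/50)) = 4*(-21/25) = -84/25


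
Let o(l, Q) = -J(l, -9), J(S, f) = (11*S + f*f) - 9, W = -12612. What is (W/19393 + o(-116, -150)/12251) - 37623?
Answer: -8938740561029/237583643 ≈ -37624.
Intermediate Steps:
J(S, f) = -9 + f² + 11*S (J(S, f) = (11*S + f²) - 9 = (f² + 11*S) - 9 = -9 + f² + 11*S)
o(l, Q) = -72 - 11*l (o(l, Q) = -(-9 + (-9)² + 11*l) = -(-9 + 81 + 11*l) = -(72 + 11*l) = -72 - 11*l)
(W/19393 + o(-116, -150)/12251) - 37623 = (-12612/19393 + (-72 - 11*(-116))/12251) - 37623 = (-12612*1/19393 + (-72 + 1276)*(1/12251)) - 37623 = (-12612/19393 + 1204*(1/12251)) - 37623 = (-12612/19393 + 1204/12251) - 37623 = -131160440/237583643 - 37623 = -8938740561029/237583643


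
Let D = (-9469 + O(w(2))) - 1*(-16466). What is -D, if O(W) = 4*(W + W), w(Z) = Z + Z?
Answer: -7029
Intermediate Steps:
w(Z) = 2*Z
O(W) = 8*W (O(W) = 4*(2*W) = 8*W)
D = 7029 (D = (-9469 + 8*(2*2)) - 1*(-16466) = (-9469 + 8*4) + 16466 = (-9469 + 32) + 16466 = -9437 + 16466 = 7029)
-D = -1*7029 = -7029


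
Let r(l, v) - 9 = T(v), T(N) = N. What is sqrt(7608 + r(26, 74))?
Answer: sqrt(7691) ≈ 87.698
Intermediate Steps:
r(l, v) = 9 + v
sqrt(7608 + r(26, 74)) = sqrt(7608 + (9 + 74)) = sqrt(7608 + 83) = sqrt(7691)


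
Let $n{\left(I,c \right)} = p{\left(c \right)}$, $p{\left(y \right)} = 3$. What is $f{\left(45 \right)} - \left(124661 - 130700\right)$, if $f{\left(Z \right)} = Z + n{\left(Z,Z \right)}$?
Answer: $6087$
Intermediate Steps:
$n{\left(I,c \right)} = 3$
$f{\left(Z \right)} = 3 + Z$ ($f{\left(Z \right)} = Z + 3 = 3 + Z$)
$f{\left(45 \right)} - \left(124661 - 130700\right) = \left(3 + 45\right) - \left(124661 - 130700\right) = 48 - -6039 = 48 + 6039 = 6087$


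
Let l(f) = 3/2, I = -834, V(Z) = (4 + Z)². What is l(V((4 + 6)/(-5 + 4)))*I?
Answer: -1251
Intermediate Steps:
l(f) = 3/2 (l(f) = 3*(½) = 3/2)
l(V((4 + 6)/(-5 + 4)))*I = (3/2)*(-834) = -1251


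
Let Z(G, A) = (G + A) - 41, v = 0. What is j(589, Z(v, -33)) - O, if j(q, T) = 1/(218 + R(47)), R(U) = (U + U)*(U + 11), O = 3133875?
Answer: -17769071249/5670 ≈ -3.1339e+6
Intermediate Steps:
R(U) = 2*U*(11 + U) (R(U) = (2*U)*(11 + U) = 2*U*(11 + U))
Z(G, A) = -41 + A + G (Z(G, A) = (A + G) - 41 = -41 + A + G)
j(q, T) = 1/5670 (j(q, T) = 1/(218 + 2*47*(11 + 47)) = 1/(218 + 2*47*58) = 1/(218 + 5452) = 1/5670)
j(589, Z(v, -33)) - O = 1/5670 - 1*3133875 = 1/5670 - 3133875 = -17769071249/5670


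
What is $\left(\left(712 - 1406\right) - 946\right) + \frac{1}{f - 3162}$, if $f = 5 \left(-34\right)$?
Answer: $- \frac{5464481}{3332} \approx -1640.0$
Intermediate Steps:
$f = -170$
$\left(\left(712 - 1406\right) - 946\right) + \frac{1}{f - 3162} = \left(\left(712 - 1406\right) - 946\right) + \frac{1}{-170 - 3162} = \left(-694 - 946\right) + \frac{1}{-3332} = -1640 - \frac{1}{3332} = - \frac{5464481}{3332}$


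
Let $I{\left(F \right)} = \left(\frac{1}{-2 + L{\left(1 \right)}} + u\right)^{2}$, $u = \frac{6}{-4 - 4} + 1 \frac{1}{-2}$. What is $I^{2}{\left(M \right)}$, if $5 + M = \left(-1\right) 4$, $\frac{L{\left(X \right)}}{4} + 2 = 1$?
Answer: $\frac{83521}{20736} \approx 4.0278$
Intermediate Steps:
$L{\left(X \right)} = -4$ ($L{\left(X \right)} = -8 + 4 \cdot 1 = -8 + 4 = -4$)
$M = -9$ ($M = -5 - 4 = -9$)
$u = - \frac{5}{4}$ ($u = \frac{6}{-8} + 1 \left(- \frac{1}{2}\right) = 6 \left(- \frac{1}{8}\right) - \frac{1}{2} = - \frac{3}{4} - \frac{1}{2} = - \frac{5}{4} \approx -1.25$)
$I{\left(F \right)} = \frac{289}{144}$ ($I{\left(F \right)} = \left(\frac{1}{-2 - 4} - \frac{5}{4}\right)^{2} = \left(\frac{1}{-6} - \frac{5}{4}\right)^{2} = \left(- \frac{1}{6} - \frac{5}{4}\right)^{2} = \left(- \frac{17}{12}\right)^{2} = \frac{289}{144}$)
$I^{2}{\left(M \right)} = \left(\frac{289}{144}\right)^{2} = \frac{83521}{20736}$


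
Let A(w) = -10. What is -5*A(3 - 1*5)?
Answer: 50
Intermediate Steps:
-5*A(3 - 1*5) = -5*(-10) = 50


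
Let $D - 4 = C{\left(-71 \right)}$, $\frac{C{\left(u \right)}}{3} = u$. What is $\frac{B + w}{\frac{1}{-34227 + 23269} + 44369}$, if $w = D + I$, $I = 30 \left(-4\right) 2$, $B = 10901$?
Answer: $\frac{38177672}{162065167} \approx 0.23557$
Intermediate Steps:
$C{\left(u \right)} = 3 u$
$D = -209$ ($D = 4 + 3 \left(-71\right) = 4 - 213 = -209$)
$I = -240$ ($I = \left(-120\right) 2 = -240$)
$w = -449$ ($w = -209 - 240 = -449$)
$\frac{B + w}{\frac{1}{-34227 + 23269} + 44369} = \frac{10901 - 449}{\frac{1}{-34227 + 23269} + 44369} = \frac{10452}{\frac{1}{-10958} + 44369} = \frac{10452}{- \frac{1}{10958} + 44369} = \frac{10452}{\frac{486195501}{10958}} = 10452 \cdot \frac{10958}{486195501} = \frac{38177672}{162065167}$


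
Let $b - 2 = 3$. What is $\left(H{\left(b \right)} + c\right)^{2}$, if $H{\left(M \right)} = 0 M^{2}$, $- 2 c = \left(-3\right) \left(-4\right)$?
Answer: $36$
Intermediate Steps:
$b = 5$ ($b = 2 + 3 = 5$)
$c = -6$ ($c = - \frac{\left(-3\right) \left(-4\right)}{2} = \left(- \frac{1}{2}\right) 12 = -6$)
$H{\left(M \right)} = 0$
$\left(H{\left(b \right)} + c\right)^{2} = \left(0 - 6\right)^{2} = \left(-6\right)^{2} = 36$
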